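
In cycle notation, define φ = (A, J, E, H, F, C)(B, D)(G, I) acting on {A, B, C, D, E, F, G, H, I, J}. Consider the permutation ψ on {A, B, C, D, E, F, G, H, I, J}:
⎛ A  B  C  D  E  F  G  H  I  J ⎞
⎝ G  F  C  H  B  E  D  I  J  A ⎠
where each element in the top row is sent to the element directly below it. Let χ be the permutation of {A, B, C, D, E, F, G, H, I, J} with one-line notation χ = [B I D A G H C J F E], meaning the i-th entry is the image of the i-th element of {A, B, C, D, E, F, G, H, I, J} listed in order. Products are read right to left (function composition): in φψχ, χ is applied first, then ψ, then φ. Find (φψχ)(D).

I

Apply the permutations in order: χ(D) = A, then ψ(A) = G, then φ(G) = I. So (φψχ)(D) = I.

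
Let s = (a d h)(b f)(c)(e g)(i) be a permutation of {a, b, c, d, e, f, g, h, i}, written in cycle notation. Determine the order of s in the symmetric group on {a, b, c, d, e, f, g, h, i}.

The cycle type of s is (3, 2, 2, 1, 1).
The order is lcm(3, 2, 2) = 6.

6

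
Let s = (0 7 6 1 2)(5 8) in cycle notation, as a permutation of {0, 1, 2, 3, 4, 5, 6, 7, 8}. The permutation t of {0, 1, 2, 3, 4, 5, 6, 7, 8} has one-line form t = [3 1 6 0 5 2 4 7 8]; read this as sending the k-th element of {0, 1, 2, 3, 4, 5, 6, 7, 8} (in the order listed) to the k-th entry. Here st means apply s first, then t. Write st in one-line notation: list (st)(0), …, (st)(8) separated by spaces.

7 6 3 0 5 8 1 4 2

(st)(x) = t(s(x)). Computing each image: t(s(0)) = t(7) = 7, t(s(1)) = t(2) = 6, t(s(2)) = t(0) = 3, t(s(3)) = t(3) = 0, t(s(4)) = t(4) = 5, t(s(5)) = t(8) = 8, t(s(6)) = t(1) = 1, t(s(7)) = t(6) = 4, t(s(8)) = t(5) = 2.
Hence st = [7 6 3 0 5 8 1 4 2].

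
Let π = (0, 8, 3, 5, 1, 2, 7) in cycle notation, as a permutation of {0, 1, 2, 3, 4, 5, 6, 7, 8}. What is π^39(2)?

2 lies in the 7-cycle (0, 8, 3, 5, 1, 2, 7).
On a 7-cycle, π^7 is the identity, so π^39 = π^4 there (39 ≡ 4 mod 7).
Stepping 4 places around the cycle: 2 → 7 → 0 → 8 → 3.

3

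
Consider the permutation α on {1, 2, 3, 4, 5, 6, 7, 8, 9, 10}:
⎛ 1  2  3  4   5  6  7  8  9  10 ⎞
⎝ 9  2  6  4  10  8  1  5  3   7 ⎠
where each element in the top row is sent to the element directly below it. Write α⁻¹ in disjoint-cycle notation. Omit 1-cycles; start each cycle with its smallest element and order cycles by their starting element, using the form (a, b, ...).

First write α in disjoint cycles: (1, 9, 3, 6, 8, 5, 10, 7).
The inverse reverses every cycle; in canonical form, α⁻¹ = (1, 7, 10, 5, 8, 6, 3, 9).

(1, 7, 10, 5, 8, 6, 3, 9)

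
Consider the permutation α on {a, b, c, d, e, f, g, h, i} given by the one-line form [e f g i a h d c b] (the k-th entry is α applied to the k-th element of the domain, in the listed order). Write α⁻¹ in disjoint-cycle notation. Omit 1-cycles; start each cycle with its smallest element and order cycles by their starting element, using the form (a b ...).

The cycle decomposition of α is (a e)(b f h c g d i).
The inverse reverses every cycle; in canonical form, α⁻¹ = (a e)(b i d g c h f).

(a e)(b i d g c h f)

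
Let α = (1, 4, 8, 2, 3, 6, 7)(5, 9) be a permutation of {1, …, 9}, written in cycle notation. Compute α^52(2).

7

2 lies in the 7-cycle (1, 4, 8, 2, 3, 6, 7).
On a 7-cycle, α^7 is the identity, so α^52 = α^3 there (52 ≡ 3 mod 7).
Advancing 3 steps from 2: 2 → 3 → 6 → 7.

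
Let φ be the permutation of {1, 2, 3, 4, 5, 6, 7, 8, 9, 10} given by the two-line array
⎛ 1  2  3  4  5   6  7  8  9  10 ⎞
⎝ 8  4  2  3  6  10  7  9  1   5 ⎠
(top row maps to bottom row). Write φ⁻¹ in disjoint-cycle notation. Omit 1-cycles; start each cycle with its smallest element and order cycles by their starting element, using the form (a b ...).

(1 9 8)(2 3 4)(5 10 6)

The cycle decomposition of φ is (1 8 9)(2 4 3)(5 6 10).
The inverse reverses every cycle; in canonical form, φ⁻¹ = (1 9 8)(2 3 4)(5 10 6).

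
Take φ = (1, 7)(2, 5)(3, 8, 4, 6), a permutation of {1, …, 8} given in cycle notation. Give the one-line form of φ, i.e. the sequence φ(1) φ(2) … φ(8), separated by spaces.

7 5 8 6 2 3 1 4

Each element maps to the next entry in its cycle (wrapping to the front): 1→7, 2→5, 3→8, 4→6, 5→2, 6→3, 7→1, 8→4.
So the one-line form is 7 5 8 6 2 3 1 4.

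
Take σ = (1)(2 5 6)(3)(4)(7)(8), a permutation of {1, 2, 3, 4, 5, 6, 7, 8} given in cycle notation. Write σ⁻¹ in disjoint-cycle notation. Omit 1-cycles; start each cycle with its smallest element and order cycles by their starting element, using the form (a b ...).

Inverting a permutation written in cycle notation just reverses the order within every cycle.
After reversing and putting each cycle's least element first, σ⁻¹ = (2 6 5).

(2 6 5)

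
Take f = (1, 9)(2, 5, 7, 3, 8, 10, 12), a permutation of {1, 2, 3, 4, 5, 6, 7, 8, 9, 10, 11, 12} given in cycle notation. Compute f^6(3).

3 lies in the 7-cycle (2, 5, 7, 3, 8, 10, 12).
Advancing 6 steps from 3: 3 → 8 → 10 → 12 → 2 → 5 → 7.

7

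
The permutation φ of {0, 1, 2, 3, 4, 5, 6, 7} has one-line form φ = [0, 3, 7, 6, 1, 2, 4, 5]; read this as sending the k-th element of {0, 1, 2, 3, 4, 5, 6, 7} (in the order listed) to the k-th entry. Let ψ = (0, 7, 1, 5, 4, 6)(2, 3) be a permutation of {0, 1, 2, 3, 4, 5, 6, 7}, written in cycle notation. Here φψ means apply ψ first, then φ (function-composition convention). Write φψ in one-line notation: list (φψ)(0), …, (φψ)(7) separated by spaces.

5 2 6 7 4 1 0 3

(φψ)(x) = φ(ψ(x)). Computing each image: φ(ψ(0)) = φ(7) = 5, φ(ψ(1)) = φ(5) = 2, φ(ψ(2)) = φ(3) = 6, φ(ψ(3)) = φ(2) = 7, φ(ψ(4)) = φ(6) = 4, φ(ψ(5)) = φ(4) = 1, φ(ψ(6)) = φ(0) = 0, φ(ψ(7)) = φ(1) = 3.
Hence φψ = [5 2 6 7 4 1 0 3].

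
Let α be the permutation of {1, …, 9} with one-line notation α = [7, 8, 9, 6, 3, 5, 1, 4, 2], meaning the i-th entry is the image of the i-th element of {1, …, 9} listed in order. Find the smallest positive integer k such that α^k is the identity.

The disjoint-cycle form of α has cycle lengths 7, 2.
The order is lcm(7, 2) = 14.

14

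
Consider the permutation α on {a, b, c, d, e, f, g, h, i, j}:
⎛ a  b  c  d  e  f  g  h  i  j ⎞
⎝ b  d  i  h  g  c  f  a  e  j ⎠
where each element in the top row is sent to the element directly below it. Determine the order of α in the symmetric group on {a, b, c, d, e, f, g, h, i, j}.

20

The disjoint-cycle form of α has cycle lengths 5, 4, 1.
The order of α is the least common multiple of its cycle lengths: lcm(5, 4) = 20.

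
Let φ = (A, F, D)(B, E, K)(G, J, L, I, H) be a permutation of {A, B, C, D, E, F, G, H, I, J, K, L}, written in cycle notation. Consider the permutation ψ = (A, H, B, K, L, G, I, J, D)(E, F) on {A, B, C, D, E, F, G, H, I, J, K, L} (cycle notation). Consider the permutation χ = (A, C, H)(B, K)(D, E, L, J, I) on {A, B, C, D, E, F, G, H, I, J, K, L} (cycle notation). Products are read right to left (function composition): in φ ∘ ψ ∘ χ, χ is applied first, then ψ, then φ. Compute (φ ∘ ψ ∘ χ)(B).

I

(φ ∘ ψ ∘ χ)(B) = φ(ψ(χ(B))). χ(B) = K, then ψ(K) = L, then φ(L) = I, so the result is I.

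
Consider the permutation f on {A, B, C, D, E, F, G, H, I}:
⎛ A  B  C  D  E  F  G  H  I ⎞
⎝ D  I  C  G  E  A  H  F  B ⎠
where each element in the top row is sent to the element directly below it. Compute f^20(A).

A

Tracing A → D → … returns to A after 5 steps, so A lies in a 5-cycle (A, D, G, H, F).
Since the cycle has length 5, f^20 acts on it the same as f^0 (20 mod 5 = 0).
So f^20(A) = A.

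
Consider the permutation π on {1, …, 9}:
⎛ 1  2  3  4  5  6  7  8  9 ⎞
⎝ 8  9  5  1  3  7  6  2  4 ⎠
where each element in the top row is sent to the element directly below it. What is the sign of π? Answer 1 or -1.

In disjoint-cycle form the cycle lengths are 5, 2, 2.
A cycle of length ℓ contributes ℓ−1 transpositions, so π is a product of 4 + 1 + 1 = 6 transpositions — even.

1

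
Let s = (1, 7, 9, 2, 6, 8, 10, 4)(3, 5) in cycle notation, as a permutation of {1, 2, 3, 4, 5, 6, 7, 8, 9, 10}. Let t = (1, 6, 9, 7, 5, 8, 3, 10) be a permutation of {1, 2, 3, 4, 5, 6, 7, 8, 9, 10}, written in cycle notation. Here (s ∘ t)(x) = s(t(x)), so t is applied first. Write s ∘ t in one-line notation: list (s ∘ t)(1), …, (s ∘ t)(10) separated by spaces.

8 6 4 1 10 2 3 5 9 7

Chase each element through t then s: 1 → 6 → 8; 2 → 2 → 6; 3 → 10 → 4; 4 → 4 → 1; 5 → 8 → 10; 6 → 9 → 2; 7 → 5 → 3; 8 → 3 → 5; 9 → 7 → 9; 10 → 1 → 7.
Collecting the images, s ∘ t = [8 6 4 1 10 2 3 5 9 7].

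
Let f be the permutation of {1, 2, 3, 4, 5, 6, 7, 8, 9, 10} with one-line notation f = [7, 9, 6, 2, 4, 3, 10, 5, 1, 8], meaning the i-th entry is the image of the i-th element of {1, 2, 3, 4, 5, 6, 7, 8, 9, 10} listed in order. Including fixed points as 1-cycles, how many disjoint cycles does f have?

The cycle decomposition is (1 7 10 8 5 4 2 9)(3 6), which has 2 cycles (counting 1-cycles).

2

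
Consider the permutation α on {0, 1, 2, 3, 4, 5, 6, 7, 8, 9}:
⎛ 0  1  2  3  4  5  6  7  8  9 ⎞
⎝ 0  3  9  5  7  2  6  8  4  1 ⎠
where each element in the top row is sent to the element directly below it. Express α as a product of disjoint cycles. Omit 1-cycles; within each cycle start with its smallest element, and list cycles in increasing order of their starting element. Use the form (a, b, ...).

(1, 3, 5, 2, 9)(4, 7, 8)

Iterating α from 1 gives 1 → 3 → 5 → 2 → 9 → 1; that is the 5-cycle (1, 3, 5, 2, 9).
Continuing from each remaining unvisited element yields (1, 3, 5, 2, 9)(4, 7, 8).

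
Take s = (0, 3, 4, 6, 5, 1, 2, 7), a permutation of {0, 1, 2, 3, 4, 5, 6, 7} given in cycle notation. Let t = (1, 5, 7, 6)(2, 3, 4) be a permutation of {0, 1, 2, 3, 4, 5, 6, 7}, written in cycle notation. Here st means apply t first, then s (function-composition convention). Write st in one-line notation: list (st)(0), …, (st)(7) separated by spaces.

3 1 4 6 7 0 2 5

(st)(x) = s(t(x)). Computing each image: s(t(0)) = s(0) = 3, s(t(1)) = s(5) = 1, s(t(2)) = s(3) = 4, s(t(3)) = s(4) = 6, s(t(4)) = s(2) = 7, s(t(5)) = s(7) = 0, s(t(6)) = s(1) = 2, s(t(7)) = s(6) = 5.
Hence st = [3 1 4 6 7 0 2 5].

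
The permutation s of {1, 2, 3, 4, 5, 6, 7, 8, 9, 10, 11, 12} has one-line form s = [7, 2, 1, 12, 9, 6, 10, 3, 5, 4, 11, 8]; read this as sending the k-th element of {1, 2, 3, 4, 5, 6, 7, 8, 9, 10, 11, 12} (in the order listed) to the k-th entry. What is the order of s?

The disjoint-cycle form of s has cycle lengths 7, 2, 1, 1, 1.
The order of s is the least common multiple of its cycle lengths: lcm(7, 2) = 14.

14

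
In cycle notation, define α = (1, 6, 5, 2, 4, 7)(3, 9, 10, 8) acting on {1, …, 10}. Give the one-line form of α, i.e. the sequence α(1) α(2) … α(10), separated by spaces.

Image by image: 1↦6, 2↦4, 3↦9, 4↦7, 5↦2, 6↦5, 7↦1, 8↦3, 9↦10, 10↦8.
Listing these in domain order gives 6 4 9 7 2 5 1 3 10 8.

6 4 9 7 2 5 1 3 10 8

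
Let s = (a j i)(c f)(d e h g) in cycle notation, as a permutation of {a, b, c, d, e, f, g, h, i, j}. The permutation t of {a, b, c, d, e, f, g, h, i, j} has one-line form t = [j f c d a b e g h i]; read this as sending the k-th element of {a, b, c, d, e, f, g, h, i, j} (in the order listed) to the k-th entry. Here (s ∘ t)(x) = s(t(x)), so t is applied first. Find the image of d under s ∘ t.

t(d) = d, then s(d) = e; composing gives (s ∘ t)(d) = e.

e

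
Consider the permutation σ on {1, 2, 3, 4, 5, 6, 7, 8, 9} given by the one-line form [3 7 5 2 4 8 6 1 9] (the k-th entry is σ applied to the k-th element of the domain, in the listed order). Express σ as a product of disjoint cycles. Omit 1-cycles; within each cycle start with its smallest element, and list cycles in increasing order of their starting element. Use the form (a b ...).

(1 3 5 4 2 7 6 8)

Start at 1 and follow images: 1 → 3 → 5 → 4 → 2 → 7 → 6 → 8 → 1, giving the cycle (1 3 5 4 2 7 6 8).
Repeating from the next unused element and collecting all non-trivial cycles gives (1 3 5 4 2 7 6 8).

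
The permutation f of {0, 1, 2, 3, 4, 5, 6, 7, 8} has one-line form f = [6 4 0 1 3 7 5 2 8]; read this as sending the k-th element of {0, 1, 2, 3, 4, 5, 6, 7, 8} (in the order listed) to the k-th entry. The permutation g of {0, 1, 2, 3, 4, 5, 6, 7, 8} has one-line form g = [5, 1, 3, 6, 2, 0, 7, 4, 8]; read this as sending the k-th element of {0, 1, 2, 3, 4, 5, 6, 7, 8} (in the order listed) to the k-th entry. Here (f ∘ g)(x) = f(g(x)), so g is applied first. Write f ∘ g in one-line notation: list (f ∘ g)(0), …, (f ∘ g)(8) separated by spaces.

7 4 1 5 0 6 2 3 8

(f ∘ g)(x) = f(g(x)). Computing each image: f(g(0)) = f(5) = 7, f(g(1)) = f(1) = 4, f(g(2)) = f(3) = 1, f(g(3)) = f(6) = 5, f(g(4)) = f(2) = 0, f(g(5)) = f(0) = 6, f(g(6)) = f(7) = 2, f(g(7)) = f(4) = 3, f(g(8)) = f(8) = 8.
Hence f ∘ g = [7 4 1 5 0 6 2 3 8].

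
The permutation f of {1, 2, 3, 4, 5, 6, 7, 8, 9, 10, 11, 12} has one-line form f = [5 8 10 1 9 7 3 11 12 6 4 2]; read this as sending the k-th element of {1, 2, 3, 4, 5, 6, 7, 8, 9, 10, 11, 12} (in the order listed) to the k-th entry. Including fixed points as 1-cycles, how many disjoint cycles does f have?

The cycle decomposition is (1 5 9 12 2 8 11 4)(3 10 6 7), which has 2 cycles (counting 1-cycles).

2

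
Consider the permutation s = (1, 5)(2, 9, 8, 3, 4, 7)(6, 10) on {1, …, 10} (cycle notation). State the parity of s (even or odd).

The cycle lengths are 6, 2, 2.
A cycle of length ℓ contributes ℓ−1 transpositions, so s is a product of 5 + 1 + 1 = 7 transpositions — odd.

odd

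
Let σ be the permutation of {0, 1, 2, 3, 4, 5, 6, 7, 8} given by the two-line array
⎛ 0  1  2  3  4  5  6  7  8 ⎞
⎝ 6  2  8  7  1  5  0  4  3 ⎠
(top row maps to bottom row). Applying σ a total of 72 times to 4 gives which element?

4

Tracing 4 → 1 → … returns to 4 after 6 steps, so 4 lies in a 6-cycle (1 2 8 3 7 4).
Powers repeat with period 6 on this cycle, and 72 mod 6 = 0, so σ^72(4) = σ^0(4).
So σ^72(4) = 4.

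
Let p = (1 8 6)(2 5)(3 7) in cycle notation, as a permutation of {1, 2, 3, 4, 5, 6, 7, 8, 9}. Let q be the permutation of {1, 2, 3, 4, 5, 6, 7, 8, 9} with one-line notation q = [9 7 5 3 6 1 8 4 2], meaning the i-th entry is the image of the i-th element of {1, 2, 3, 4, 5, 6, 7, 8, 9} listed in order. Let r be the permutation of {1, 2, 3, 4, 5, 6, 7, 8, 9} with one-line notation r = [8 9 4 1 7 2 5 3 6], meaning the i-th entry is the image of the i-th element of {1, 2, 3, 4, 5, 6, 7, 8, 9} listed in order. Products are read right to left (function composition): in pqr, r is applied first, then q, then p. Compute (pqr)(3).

7

(pqr)(3) = p(q(r(3))). r(3) = 4, then q(4) = 3, then p(3) = 7, so the result is 7.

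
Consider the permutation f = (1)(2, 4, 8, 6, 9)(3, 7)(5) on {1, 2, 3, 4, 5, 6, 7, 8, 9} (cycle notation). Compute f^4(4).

4 lies in the 5-cycle (2, 4, 8, 6, 9).
Stepping 4 places around the cycle: 4 → 8 → 6 → 9 → 2.

2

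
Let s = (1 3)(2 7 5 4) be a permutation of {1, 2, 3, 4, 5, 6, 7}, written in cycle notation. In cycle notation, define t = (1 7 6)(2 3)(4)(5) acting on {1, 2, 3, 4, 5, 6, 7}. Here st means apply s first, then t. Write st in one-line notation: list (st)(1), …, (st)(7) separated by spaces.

Chase each element through s then t: 1 → 3 → 2; 2 → 7 → 6; 3 → 1 → 7; 4 → 2 → 3; 5 → 4 → 4; 6 → 6 → 1; 7 → 5 → 5.
Collecting the images, st = [2 6 7 3 4 1 5].

2 6 7 3 4 1 5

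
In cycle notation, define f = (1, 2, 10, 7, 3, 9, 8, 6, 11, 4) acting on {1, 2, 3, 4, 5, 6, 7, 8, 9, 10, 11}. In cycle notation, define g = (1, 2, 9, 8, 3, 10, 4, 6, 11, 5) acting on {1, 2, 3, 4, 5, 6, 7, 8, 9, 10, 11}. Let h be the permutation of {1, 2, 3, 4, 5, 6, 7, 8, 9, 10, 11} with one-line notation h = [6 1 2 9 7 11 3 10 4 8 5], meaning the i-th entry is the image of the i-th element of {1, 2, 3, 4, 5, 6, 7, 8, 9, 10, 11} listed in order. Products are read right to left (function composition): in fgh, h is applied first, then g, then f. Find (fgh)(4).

6

(fgh)(4) = f(g(h(4))). h(4) = 9, then g(9) = 8, then f(8) = 6, so the result is 6.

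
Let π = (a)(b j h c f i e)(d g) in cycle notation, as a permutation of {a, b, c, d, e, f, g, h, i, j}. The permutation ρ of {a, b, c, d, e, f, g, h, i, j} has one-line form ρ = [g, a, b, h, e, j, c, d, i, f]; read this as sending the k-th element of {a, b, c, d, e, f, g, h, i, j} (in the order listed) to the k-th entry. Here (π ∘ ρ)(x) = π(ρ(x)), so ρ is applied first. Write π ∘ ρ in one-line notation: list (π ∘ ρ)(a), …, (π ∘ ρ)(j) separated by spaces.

(π ∘ ρ)(x) = π(ρ(x)). Computing each image: π(ρ(a)) = π(g) = d, π(ρ(b)) = π(a) = a, π(ρ(c)) = π(b) = j, π(ρ(d)) = π(h) = c, π(ρ(e)) = π(e) = b, π(ρ(f)) = π(j) = h, π(ρ(g)) = π(c) = f, π(ρ(h)) = π(d) = g, π(ρ(i)) = π(i) = e, π(ρ(j)) = π(f) = i.
Hence π ∘ ρ = [d a j c b h f g e i].

d a j c b h f g e i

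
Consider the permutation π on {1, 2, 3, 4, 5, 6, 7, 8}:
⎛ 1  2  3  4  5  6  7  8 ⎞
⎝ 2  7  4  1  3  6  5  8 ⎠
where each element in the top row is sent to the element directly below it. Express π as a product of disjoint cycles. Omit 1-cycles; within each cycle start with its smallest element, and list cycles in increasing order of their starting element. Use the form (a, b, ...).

(1, 2, 7, 5, 3, 4)

Iterating π from 1 gives 1 → 2 → 7 → 5 → 3 → 4 → 1; that is the 6-cycle (1, 2, 7, 5, 3, 4).
Continuing from each remaining unvisited element yields (1, 2, 7, 5, 3, 4).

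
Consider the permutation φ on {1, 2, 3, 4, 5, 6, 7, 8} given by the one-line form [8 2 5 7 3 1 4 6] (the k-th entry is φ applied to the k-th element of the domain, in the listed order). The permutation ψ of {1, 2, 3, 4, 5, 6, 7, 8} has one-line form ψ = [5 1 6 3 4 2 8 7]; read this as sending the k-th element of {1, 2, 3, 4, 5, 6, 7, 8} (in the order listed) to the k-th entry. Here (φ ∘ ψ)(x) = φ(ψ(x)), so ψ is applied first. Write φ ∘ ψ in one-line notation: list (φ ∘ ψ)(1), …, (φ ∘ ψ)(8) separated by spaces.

3 8 1 5 7 2 6 4

Chase each element through ψ then φ: 1 → 5 → 3; 2 → 1 → 8; 3 → 6 → 1; 4 → 3 → 5; 5 → 4 → 7; 6 → 2 → 2; 7 → 8 → 6; 8 → 7 → 4.
So φ ∘ ψ in one-line form is 3 8 1 5 7 2 6 4.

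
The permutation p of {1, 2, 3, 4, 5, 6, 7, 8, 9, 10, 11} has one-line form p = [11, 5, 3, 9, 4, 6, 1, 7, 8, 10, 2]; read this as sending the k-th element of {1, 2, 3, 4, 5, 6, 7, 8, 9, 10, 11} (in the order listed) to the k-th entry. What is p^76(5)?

Tracing 5 → 4 → … returns to 5 after 8 steps, so 5 lies in an 8-cycle (1 11 2 5 4 9 8 7).
Powers repeat with period 8 on this cycle, and 76 mod 8 = 4, so p^76(5) = p^4(5).
Advancing 4 steps from 5: 5 → 4 → 9 → 8 → 7.

7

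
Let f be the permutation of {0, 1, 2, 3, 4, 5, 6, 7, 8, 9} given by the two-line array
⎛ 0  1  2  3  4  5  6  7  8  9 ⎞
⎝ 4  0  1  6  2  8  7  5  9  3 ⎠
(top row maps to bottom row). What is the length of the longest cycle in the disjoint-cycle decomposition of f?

Decomposing into disjoint cycles gives (0, 4, 2, 1)(3, 6, 7, 5, 8, 9); the longest has length 6.

6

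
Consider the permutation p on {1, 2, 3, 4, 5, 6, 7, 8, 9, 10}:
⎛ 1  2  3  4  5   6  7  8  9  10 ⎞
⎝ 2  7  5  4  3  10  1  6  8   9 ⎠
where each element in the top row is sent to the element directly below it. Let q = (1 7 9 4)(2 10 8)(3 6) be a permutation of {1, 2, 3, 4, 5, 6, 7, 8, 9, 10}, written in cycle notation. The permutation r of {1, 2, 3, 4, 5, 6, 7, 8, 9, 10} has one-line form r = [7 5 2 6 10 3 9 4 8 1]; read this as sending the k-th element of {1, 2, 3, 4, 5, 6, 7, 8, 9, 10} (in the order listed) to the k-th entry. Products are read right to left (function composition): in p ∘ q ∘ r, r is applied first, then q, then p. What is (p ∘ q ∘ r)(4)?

Chase 4: r(4) = 6; q(6) = 3; p(3) = 5. Hence (p ∘ q ∘ r)(4) = 5.

5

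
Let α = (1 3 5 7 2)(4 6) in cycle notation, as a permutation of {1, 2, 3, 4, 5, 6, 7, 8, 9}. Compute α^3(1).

1 lies in the 5-cycle (1 3 5 7 2).
Stepping 3 places around the cycle: 1 → 3 → 5 → 7.

7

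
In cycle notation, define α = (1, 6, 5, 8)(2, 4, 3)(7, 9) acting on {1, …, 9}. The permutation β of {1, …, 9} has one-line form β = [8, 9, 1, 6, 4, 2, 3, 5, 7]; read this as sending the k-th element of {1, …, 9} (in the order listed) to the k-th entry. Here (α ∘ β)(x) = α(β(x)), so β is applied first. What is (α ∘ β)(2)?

First apply β: β(2) = 9, then α(9) = 7. Thus (α ∘ β)(2) = 7.

7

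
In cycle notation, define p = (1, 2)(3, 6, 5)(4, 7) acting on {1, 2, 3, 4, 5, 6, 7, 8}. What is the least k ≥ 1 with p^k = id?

6

The cycle type of p is (3, 2, 2, 1).
The order of p is the least common multiple of its cycle lengths: lcm(3, 2, 2) = 6.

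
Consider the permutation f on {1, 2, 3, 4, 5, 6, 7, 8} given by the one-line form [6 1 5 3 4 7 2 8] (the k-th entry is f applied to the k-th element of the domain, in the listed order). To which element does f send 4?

4 is element number 4 of the domain, and entry number 4 of the one-line form is 3, so f(4) = 3.

3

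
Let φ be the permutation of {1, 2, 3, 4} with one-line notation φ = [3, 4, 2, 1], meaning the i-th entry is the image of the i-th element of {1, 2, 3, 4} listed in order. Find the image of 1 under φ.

3

1 is element number 1 of the domain, and entry number 1 of the one-line form is 3, so φ(1) = 3.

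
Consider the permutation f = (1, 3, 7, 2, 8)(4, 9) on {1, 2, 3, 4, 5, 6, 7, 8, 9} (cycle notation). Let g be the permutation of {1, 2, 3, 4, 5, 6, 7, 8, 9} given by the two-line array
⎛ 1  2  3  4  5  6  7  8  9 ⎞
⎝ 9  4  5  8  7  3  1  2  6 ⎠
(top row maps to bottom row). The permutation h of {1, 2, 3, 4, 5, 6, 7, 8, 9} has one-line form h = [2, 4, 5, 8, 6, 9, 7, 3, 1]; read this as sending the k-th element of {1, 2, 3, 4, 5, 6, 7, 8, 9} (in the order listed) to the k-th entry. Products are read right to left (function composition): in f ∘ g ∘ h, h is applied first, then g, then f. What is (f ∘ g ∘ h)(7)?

3

Chase 7: h(7) = 7; g(7) = 1; f(1) = 3. Hence (f ∘ g ∘ h)(7) = 3.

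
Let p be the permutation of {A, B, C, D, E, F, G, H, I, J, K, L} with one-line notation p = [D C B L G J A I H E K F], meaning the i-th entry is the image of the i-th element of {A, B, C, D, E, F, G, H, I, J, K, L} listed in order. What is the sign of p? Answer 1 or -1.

1

In disjoint-cycle form the cycle lengths are 7, 2, 2, 1.
A cycle is odd iff its length is even; p has 2 even-length cycles, so sgn(p) = (−1)^2 and p is even.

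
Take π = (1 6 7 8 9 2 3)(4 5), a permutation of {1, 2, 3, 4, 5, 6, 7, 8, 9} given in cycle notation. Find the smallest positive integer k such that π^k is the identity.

The cycle type of π is (7, 2).
The order of π is the least common multiple of its cycle lengths: lcm(7, 2) = 14.

14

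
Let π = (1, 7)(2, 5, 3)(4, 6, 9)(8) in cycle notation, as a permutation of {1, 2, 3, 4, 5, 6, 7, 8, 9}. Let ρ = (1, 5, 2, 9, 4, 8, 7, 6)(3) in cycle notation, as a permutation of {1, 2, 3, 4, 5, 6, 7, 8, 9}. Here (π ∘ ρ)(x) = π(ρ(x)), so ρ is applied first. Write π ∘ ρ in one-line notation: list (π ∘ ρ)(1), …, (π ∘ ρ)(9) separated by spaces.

(π ∘ ρ)(x) = π(ρ(x)). Computing each image: π(ρ(1)) = π(5) = 3, π(ρ(2)) = π(9) = 4, π(ρ(3)) = π(3) = 2, π(ρ(4)) = π(8) = 8, π(ρ(5)) = π(2) = 5, π(ρ(6)) = π(1) = 7, π(ρ(7)) = π(6) = 9, π(ρ(8)) = π(7) = 1, π(ρ(9)) = π(4) = 6.
Hence π ∘ ρ = [3 4 2 8 5 7 9 1 6].

3 4 2 8 5 7 9 1 6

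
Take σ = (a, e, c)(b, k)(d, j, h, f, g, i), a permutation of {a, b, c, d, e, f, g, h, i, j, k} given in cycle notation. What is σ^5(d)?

d lies in the 6-cycle (d, j, h, f, g, i).
Stepping 5 places around the cycle: d → j → h → f → g → i.

i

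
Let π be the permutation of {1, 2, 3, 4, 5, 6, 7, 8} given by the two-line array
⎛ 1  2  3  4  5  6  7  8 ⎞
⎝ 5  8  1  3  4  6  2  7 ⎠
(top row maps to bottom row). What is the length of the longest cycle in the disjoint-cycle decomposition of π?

4

Decomposing into disjoint cycles gives (1 5 4 3)(2 8 7); the longest has length 4.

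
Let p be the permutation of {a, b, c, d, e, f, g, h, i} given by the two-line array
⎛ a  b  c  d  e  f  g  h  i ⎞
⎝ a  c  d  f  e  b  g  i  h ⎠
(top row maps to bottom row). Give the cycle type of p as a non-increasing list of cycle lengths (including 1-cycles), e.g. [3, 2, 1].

The disjoint cycles are (a)(b c d f)(e)(g)(h i), with lengths 4, 2, 1, 1, 1 in non-increasing order.

[4, 2, 1, 1, 1]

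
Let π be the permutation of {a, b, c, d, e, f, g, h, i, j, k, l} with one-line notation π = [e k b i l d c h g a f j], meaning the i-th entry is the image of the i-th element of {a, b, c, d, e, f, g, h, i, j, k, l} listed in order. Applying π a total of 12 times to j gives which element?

Tracing j → a → … returns to j after 4 steps, so j lies in a 4-cycle (a, e, l, j).
Powers repeat with period 4 on this cycle, and 12 mod 4 = 0, so π^12(j) = π^0(j).
So π^12(j) = j.

j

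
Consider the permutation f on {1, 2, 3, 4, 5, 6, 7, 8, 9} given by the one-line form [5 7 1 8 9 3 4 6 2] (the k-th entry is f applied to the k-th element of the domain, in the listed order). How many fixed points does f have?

No element satisfies f(x) = x, so there are 0 fixed points.

0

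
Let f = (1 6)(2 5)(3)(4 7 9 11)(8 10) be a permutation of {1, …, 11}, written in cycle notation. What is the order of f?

4

The cycle type of f is (4, 2, 2, 2, 1).
The order of f is the least common multiple of its cycle lengths: lcm(4, 2, 2, 2) = 4.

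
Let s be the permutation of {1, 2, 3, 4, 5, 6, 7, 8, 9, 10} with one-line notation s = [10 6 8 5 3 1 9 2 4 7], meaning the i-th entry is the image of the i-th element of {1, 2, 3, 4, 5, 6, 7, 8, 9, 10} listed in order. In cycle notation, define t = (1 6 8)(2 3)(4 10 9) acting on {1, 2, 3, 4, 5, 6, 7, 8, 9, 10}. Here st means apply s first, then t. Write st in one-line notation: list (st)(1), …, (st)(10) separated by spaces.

Chase each element through s then t: 1 → 10 → 9; 2 → 6 → 8; 3 → 8 → 1; 4 → 5 → 5; 5 → 3 → 2; 6 → 1 → 6; 7 → 9 → 4; 8 → 2 → 3; 9 → 4 → 10; 10 → 7 → 7.
Collecting the images, st = [9 8 1 5 2 6 4 3 10 7].

9 8 1 5 2 6 4 3 10 7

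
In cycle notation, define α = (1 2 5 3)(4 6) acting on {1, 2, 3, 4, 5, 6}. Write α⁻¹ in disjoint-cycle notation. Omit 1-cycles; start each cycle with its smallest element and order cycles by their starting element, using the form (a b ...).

(1 3 5 2)(4 6)

The inverse reverses each cycle.
After reversing and putting each cycle's least element first, α⁻¹ = (1 3 5 2)(4 6).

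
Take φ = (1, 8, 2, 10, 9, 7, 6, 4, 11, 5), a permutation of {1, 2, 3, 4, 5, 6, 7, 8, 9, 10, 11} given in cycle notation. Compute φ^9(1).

5

1 lies in the 10-cycle (1, 8, 2, 10, 9, 7, 6, 4, 11, 5).
Advancing 9 steps from 1: 1 → 8 → 2 → 10 → 9 → 7 → 6 → 4 → 11 → 5.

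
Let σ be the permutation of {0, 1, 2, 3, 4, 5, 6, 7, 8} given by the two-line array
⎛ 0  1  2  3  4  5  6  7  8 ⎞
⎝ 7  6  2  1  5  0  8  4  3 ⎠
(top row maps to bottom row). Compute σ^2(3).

6

Tracing 3 → 1 → … returns to 3 after 4 steps, so 3 lies in a 4-cycle (1 6 8 3).
Advancing 2 steps from 3: 3 → 1 → 6.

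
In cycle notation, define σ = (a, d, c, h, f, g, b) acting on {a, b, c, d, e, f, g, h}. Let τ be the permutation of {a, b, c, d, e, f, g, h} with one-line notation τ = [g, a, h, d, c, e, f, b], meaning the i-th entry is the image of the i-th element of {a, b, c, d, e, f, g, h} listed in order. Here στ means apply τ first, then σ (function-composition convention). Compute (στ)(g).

g

First apply τ: τ(g) = f, then σ(f) = g. Thus (στ)(g) = g.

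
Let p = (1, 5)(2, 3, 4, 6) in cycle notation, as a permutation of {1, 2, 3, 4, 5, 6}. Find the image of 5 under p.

1

5 appears in (1, 5); the next entry (wrapping around) is 1.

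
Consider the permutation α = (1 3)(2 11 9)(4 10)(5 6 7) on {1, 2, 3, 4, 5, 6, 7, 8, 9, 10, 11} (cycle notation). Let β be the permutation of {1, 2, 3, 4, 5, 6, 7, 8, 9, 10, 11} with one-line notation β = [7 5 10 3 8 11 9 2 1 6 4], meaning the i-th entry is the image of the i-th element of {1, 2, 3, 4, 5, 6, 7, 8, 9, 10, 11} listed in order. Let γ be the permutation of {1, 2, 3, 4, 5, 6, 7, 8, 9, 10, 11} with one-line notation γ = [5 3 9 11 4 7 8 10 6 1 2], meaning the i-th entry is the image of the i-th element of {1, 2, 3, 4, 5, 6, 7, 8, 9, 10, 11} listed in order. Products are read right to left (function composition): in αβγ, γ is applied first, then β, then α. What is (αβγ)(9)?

(αβγ)(9) = α(β(γ(9))). γ(9) = 6, then β(6) = 11, then α(11) = 9, so the result is 9.

9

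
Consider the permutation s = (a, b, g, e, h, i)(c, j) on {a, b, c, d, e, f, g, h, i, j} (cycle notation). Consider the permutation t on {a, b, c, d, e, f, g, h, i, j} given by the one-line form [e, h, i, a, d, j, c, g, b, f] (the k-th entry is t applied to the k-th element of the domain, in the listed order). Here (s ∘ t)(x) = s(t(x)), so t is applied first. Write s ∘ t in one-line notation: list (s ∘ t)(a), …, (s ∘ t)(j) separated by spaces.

h i a b d c j e g f

For each element, apply t then s: a → e → h; b → h → i; c → i → a; d → a → b; e → d → d; f → j → c; g → c → j; h → g → e; i → b → g; j → f → f.
So s ∘ t in one-line form is h i a b d c j e g f.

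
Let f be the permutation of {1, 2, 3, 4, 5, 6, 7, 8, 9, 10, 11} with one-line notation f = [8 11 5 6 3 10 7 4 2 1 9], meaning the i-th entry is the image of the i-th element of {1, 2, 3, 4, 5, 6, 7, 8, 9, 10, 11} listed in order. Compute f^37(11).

Tracing 11 → 9 → … returns to 11 after 3 steps, so 11 lies in a 3-cycle (2, 11, 9).
Since the cycle has length 3, f^37 acts on it the same as f^1 (37 mod 3 = 1).
Advancing 1 step from 11: 11 → 9.

9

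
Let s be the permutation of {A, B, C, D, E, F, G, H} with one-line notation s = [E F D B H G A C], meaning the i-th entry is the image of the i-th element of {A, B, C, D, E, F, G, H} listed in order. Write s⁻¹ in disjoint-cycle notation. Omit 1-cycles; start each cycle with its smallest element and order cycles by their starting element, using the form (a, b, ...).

(A, G, F, B, D, C, H, E)

First write s in disjoint cycles: (A, E, H, C, D, B, F, G).
Reversing each cycle (and rotating so the smallest element leads) gives s⁻¹ = (A, G, F, B, D, C, H, E).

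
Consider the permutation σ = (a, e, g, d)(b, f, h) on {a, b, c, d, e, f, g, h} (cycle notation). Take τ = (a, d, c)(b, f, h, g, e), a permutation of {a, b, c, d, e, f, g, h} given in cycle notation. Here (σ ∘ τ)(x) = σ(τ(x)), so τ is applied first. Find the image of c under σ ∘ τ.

τ(c) = a, then σ(a) = e; composing gives (σ ∘ τ)(c) = e.

e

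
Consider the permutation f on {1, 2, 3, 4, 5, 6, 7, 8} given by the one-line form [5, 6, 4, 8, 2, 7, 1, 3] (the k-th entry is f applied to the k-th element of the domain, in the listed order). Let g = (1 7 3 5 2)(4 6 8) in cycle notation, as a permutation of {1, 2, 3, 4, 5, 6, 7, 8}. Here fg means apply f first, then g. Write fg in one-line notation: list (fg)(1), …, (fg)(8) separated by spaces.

(fg)(x) = g(f(x)). Computing each image: g(f(1)) = g(5) = 2, g(f(2)) = g(6) = 8, g(f(3)) = g(4) = 6, g(f(4)) = g(8) = 4, g(f(5)) = g(2) = 1, g(f(6)) = g(7) = 3, g(f(7)) = g(1) = 7, g(f(8)) = g(3) = 5.
Hence fg = [2 8 6 4 1 3 7 5].

2 8 6 4 1 3 7 5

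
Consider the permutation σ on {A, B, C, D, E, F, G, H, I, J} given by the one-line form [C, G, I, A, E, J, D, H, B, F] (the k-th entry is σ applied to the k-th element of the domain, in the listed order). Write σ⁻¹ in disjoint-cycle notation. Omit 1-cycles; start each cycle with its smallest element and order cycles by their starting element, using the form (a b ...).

First write σ in disjoint cycles: (A C I B G D)(F J).
The inverse reverses every cycle; in canonical form, σ⁻¹ = (A D G B I C)(F J).

(A D G B I C)(F J)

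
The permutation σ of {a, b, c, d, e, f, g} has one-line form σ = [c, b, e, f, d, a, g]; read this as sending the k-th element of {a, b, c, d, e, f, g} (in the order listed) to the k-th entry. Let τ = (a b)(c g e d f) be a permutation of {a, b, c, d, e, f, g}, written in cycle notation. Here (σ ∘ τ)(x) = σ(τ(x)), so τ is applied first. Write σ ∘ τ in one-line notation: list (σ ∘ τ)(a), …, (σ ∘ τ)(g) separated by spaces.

b c g a f e d

(σ ∘ τ)(x) = σ(τ(x)). Computing each image: σ(τ(a)) = σ(b) = b, σ(τ(b)) = σ(a) = c, σ(τ(c)) = σ(g) = g, σ(τ(d)) = σ(f) = a, σ(τ(e)) = σ(d) = f, σ(τ(f)) = σ(c) = e, σ(τ(g)) = σ(e) = d.
Hence σ ∘ τ = [b c g a f e d].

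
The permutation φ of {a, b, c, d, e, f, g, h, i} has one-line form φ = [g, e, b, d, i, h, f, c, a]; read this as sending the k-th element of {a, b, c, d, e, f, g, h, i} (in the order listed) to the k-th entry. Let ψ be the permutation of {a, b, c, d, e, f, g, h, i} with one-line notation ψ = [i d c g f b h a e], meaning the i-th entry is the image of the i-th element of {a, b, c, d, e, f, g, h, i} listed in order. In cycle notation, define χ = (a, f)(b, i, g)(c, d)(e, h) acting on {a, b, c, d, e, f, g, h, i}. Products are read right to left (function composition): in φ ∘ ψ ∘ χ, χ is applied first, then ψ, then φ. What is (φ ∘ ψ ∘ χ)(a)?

e

(φ ∘ ψ ∘ χ)(a) = φ(ψ(χ(a))). χ(a) = f, then ψ(f) = b, then φ(b) = e, so the result is e.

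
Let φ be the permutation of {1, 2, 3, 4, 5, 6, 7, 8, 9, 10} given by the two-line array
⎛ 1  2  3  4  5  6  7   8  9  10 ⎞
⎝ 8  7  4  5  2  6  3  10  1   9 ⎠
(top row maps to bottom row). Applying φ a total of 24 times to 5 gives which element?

4

Tracing 5 → 2 → … returns to 5 after 5 steps, so 5 lies in a 5-cycle (2 7 3 4 5).
Since the cycle has length 5, φ^24 acts on it the same as φ^4 (24 mod 5 = 4).
Advancing 4 steps from 5: 5 → 2 → 7 → 3 → 4.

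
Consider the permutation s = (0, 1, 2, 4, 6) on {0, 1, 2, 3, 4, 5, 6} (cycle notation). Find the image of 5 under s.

5

5 does not appear in any cycle of s, so it is a fixed point: s(5) = 5.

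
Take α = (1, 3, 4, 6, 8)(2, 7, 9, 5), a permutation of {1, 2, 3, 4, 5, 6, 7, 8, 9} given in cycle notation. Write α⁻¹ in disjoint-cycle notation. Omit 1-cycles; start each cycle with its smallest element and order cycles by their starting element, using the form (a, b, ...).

(1, 8, 6, 4, 3)(2, 5, 9, 7)

Inverting a permutation written in cycle notation just reverses the order within every cycle.
After reversing and putting each cycle's least element first, α⁻¹ = (1, 8, 6, 4, 3)(2, 5, 9, 7).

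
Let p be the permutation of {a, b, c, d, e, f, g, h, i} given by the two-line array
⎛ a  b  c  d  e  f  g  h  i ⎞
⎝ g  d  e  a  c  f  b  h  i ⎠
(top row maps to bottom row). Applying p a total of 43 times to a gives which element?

d

Tracing a → g → … returns to a after 4 steps, so a lies in a 4-cycle (a, g, b, d).
Powers repeat with period 4 on this cycle, and 43 mod 4 = 3, so p^43(a) = p^3(a).
Advancing 3 steps from a: a → g → b → d.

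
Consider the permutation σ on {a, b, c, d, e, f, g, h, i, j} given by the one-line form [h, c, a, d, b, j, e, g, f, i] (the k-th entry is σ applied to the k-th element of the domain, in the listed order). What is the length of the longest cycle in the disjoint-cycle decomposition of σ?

Decomposing into disjoint cycles gives (a h g e b c)(f j i); the longest has length 6.

6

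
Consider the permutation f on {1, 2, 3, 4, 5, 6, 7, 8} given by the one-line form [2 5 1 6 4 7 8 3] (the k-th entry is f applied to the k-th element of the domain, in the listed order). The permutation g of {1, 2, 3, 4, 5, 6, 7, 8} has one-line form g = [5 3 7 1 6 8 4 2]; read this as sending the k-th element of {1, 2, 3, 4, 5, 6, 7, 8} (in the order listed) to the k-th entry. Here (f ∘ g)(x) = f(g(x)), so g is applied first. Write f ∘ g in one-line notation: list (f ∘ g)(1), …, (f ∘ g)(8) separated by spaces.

For each element, apply g then f: 1 → 5 → 4; 2 → 3 → 1; 3 → 7 → 8; 4 → 1 → 2; 5 → 6 → 7; 6 → 8 → 3; 7 → 4 → 6; 8 → 2 → 5.
Collecting the images, f ∘ g = [4 1 8 2 7 3 6 5].

4 1 8 2 7 3 6 5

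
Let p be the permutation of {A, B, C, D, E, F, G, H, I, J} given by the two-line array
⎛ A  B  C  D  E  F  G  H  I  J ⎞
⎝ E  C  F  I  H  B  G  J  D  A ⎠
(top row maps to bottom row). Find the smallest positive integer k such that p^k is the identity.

12

Writing p as disjoint cycles, the cycle lengths are 4, 3, 2, 1.
The order is lcm(4, 3, 2) = 12.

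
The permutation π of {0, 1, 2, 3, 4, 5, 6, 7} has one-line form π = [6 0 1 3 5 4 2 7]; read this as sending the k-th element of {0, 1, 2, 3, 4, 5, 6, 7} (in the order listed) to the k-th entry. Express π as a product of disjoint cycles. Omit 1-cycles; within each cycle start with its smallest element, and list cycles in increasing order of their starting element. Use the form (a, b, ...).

(0, 6, 2, 1)(4, 5)

From 0: 0 → 6 → 2 → 1 → 0, closing the cycle (0, 6, 2, 1).
Continuing from each remaining unvisited element yields (0, 6, 2, 1)(4, 5).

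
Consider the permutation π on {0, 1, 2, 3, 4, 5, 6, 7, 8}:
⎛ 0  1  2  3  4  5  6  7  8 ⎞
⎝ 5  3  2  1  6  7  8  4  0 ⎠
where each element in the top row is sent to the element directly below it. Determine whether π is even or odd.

even

In disjoint-cycle form the cycle lengths are 6, 2, 1.
A cycle is odd iff its length is even; π has 2 even-length cycles, so sgn(π) = (−1)^2 and π is even.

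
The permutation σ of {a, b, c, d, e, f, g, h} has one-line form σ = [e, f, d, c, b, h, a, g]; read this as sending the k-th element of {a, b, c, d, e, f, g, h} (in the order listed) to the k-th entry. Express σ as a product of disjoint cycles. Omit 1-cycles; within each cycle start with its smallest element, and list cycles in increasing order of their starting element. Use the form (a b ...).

(a e b f h g)(c d)

Iterating σ from a gives a → e → b → f → h → g → a; that is the 6-cycle (a e b f h g).
Continuing from each remaining unvisited element yields (a e b f h g)(c d).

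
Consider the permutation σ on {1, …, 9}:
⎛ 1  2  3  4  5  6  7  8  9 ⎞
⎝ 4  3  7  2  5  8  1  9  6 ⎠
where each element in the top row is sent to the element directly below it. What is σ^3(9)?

Tracing 9 → 6 → … returns to 9 after 3 steps, so 9 lies in a 3-cycle (6, 8, 9).
On a 3-cycle, σ^3 is the identity, so σ^3 = σ^0 there (3 ≡ 0 mod 3).
So σ^3(9) = 9.

9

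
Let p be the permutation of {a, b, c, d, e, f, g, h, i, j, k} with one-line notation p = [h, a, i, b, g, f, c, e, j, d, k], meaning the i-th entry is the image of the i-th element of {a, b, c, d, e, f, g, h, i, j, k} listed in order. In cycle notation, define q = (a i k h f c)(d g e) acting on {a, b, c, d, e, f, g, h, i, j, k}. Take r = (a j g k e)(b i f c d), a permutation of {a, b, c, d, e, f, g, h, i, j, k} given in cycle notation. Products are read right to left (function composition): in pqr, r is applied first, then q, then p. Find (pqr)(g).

Apply the permutations in order: r(g) = k, then q(k) = h, then p(h) = e. So (pqr)(g) = e.

e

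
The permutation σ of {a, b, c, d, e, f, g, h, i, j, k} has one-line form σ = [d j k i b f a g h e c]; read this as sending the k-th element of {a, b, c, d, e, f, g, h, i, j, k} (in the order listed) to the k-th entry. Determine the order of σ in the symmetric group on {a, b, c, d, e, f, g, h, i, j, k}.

30

The disjoint-cycle form of σ has cycle lengths 5, 3, 2, 1.
Since disjoint cycles commute, ord(σ) = lcm(5, 3, 2) = 30.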